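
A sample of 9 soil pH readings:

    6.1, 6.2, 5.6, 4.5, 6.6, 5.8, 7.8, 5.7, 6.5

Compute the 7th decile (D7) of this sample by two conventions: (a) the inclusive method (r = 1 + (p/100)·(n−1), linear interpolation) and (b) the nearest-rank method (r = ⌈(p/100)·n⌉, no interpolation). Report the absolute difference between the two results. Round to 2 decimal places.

Sorted: 4.5, 5.6, 5.7, 5.8, 6.1, 6.2, 6.5, 6.6, 7.8.
n = 9.
(a) r = 6.6; between ranks 6 (6.2) and 7 (6.5): 6.38.
(b) the nearest-rank method: rank 7 → 6.5.
|6.38 − 6.5| = 0.12.

0.12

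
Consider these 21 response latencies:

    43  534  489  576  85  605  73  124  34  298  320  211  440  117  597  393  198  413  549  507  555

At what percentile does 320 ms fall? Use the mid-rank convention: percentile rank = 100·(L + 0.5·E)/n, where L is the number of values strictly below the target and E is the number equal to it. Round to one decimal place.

45.2

Sorted: 34, 43, 73, 85, 117, 124, 198, 211, 298, 320, 393, 413, 440, 489, 507, 534, 549, 555, 576, 597, 605.
Count below 320: L = 9; count equal: E = 1; n = 21.
Percentile rank = 100·(9 + 0.5·1)/21 = 100·9.5/21 = 45.24.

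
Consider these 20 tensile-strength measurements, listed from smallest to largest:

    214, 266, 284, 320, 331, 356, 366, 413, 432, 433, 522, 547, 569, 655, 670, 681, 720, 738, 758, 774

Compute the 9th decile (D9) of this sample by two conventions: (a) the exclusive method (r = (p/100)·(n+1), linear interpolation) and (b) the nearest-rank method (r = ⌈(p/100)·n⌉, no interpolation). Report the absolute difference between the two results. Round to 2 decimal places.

n = 20.
(a) r = 18.9; between ranks 18 (738) and 19 (758): 756.
(b) the nearest-rank method: rank 18 → 738.
|756 − 738| = 18.

18.00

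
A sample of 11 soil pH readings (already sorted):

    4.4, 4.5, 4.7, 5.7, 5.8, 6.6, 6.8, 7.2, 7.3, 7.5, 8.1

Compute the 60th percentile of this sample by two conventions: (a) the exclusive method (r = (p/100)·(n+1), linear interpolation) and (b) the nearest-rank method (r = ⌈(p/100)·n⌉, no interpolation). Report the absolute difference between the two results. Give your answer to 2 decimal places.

n = 11.
(a) r = 7.2; between ranks 7 (6.8) and 8 (7.2): 6.88.
(b) the nearest-rank method: rank 7 → 6.8.
|6.88 − 6.8| = 0.08.

0.08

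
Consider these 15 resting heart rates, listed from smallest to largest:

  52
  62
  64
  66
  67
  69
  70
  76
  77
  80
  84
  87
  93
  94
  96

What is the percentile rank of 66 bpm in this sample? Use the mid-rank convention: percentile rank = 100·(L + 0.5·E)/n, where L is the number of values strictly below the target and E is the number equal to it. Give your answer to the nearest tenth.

Count below 66: L = 3; count equal: E = 1; n = 15.
Percentile rank = 100·(3 + 0.5·1)/15 = 100·3.5/15 = 23.33.

23.3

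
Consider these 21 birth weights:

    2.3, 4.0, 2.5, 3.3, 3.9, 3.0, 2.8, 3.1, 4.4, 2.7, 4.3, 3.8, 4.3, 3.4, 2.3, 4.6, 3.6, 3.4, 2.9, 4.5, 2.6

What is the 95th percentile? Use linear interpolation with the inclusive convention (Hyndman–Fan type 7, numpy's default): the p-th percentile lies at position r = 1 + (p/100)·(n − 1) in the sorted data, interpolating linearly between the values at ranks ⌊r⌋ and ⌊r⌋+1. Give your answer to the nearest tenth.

4.5

Sorted: 2.3, 2.3, 2.5, 2.6, 2.7, 2.8, 2.9, 3.0, 3.1, 3.3, 3.4, 3.4, 3.6, 3.8, 3.9, 4.0, 4.3, 4.3, 4.4, 4.5, 4.6.
n = 21.
r = 1 + (95/100)·(21 − 1) = 1 + 19 = 20.
r is an integer, so P95 is the value at rank 20: 4.5.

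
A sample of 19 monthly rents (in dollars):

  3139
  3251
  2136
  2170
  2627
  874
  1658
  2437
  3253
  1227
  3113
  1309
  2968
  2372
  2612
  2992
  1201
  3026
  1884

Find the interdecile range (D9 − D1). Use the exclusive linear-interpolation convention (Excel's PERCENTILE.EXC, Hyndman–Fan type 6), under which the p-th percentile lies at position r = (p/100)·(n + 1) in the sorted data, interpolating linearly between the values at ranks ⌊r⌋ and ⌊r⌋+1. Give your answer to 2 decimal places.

Sorted: 874, 1201, 1227, 1309, 1658, 1884, 2136, 2170, 2372, 2437, 2612, 2627, 2968, 2992, 3026, 3113, 3139, 3251, 3253.
n = 19.
P10: r = 2 (integer) → 1201.
P90: r = 18 (integer) → 3251.
Difference: 3251 − 1201 = 2050.

2050.00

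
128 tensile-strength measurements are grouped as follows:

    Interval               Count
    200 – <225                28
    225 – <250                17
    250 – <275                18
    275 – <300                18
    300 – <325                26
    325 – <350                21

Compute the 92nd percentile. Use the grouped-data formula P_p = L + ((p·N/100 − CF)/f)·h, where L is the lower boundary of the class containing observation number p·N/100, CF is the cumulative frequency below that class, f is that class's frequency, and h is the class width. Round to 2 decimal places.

N = 128; target position k = 92/100 · 128 = 117.76.
Cumulative frequencies: 28, 45, 63, 81, 107, 128.
Observation 117.76 falls in the class 325 – <350.
L = 325, CF = 107, f = 21, h = 25.
P92 = 325 + ((117.76 − 107)/21)·25 = 325 + 12.8095 = 337.81.

337.81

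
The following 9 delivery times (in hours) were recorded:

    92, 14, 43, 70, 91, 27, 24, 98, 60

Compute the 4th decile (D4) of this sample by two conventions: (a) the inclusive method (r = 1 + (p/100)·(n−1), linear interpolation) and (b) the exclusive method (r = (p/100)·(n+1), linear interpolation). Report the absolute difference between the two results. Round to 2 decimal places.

3.40

Sorted: 14, 24, 27, 43, 60, 70, 91, 92, 98.
n = 9.
(a) r = 4.2; between ranks 4 (43) and 5 (60): 46.4.
(b) r = 4 → value at rank 4 = 43.
|46.4 − 43| = 3.4.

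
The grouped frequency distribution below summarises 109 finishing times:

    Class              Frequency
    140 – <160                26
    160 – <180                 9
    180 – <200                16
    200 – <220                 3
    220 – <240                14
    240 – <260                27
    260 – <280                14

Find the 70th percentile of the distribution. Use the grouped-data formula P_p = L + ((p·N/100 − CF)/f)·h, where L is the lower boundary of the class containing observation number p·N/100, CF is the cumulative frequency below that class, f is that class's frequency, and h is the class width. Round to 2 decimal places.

246.15

N = 109; target position k = 70/100 · 109 = 76.3.
Cumulative frequencies: 26, 35, 51, 54, 68, 95, 109.
Observation 76.3 falls in the class 240 – <260.
L = 240, CF = 68, f = 27, h = 20.
P70 = 240 + ((76.3 − 68)/27)·20 = 240 + 6.14815 = 246.148.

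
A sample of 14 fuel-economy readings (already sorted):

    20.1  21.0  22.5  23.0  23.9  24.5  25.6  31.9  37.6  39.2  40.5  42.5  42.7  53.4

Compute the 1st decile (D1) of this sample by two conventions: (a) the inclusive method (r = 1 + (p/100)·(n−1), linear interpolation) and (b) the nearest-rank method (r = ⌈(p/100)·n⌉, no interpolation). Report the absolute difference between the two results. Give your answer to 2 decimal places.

n = 14.
(a) r = 2.3; between ranks 2 (21.0) and 3 (22.5): 21.45.
(b) the nearest-rank method: rank 2 → 21.
|21.45 − 21| = 0.45.

0.45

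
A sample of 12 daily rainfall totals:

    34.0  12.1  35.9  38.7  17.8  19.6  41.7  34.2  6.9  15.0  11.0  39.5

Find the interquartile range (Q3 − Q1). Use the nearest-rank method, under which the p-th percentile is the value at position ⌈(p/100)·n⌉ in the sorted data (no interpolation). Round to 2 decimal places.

Sorted: 6.9, 11.0, 12.1, 15.0, 17.8, 19.6, 34.0, 34.2, 35.9, 38.7, 39.5, 41.7.
n = 12.
P25: rank ⌈25/100·12⌉ = 3 → 12.1.
P75: rank ⌈75/100·12⌉ = 9 → 35.9.
Difference: 35.9 − 12.1 = 23.8.

23.80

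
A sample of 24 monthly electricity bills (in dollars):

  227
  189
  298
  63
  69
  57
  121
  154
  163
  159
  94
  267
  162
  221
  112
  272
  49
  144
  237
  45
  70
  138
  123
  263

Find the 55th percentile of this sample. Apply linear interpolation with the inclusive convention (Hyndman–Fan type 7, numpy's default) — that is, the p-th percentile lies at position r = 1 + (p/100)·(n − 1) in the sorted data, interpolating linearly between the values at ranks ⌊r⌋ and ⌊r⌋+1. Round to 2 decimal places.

Sorted: 45, 49, 57, 63, 69, 70, 94, 112, 121, 123, 138, 144, 154, 159, 162, 163, 189, 221, 227, 237, 263, 267, 272, 298.
n = 24.
r = 1 + (55/100)·(24 − 1) = 1 + 12.65 = 13.65.
Rank 13 is 154 and rank 14 is 159.
Interpolate: 154 + 0.65·(159 − 154) = 154 + 0.65·5 = 157.25.

157.25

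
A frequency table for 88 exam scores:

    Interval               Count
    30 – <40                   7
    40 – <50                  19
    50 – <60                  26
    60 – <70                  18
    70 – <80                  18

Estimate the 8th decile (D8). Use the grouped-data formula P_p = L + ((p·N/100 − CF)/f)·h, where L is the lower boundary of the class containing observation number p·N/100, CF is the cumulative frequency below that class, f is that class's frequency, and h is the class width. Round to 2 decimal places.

N = 88; target position k = 80/100 · 88 = 70.4.
Cumulative frequencies: 7, 26, 52, 70, 88.
Observation 70.4 falls in the class 70 – <80.
L = 70, CF = 70, f = 18, h = 10.
P80 = 70 + ((70.4 − 70)/18)·10 = 70 + 0.222222 = 70.2222.

70.22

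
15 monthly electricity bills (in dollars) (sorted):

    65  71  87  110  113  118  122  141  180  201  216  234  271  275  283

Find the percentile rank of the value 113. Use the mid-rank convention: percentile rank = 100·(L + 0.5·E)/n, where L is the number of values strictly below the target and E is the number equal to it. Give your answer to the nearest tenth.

30.0

Count below 113: L = 4; count equal: E = 1; n = 15.
Percentile rank = 100·(4 + 0.5·1)/15 = 100·4.5/15 = 30.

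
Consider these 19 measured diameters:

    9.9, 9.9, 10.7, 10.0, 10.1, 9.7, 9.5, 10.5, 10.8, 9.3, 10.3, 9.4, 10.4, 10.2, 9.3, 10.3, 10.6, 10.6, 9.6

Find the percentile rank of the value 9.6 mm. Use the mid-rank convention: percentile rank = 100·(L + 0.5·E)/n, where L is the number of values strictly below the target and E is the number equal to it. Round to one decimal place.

Sorted: 9.3, 9.3, 9.4, 9.5, 9.6, 9.7, 9.9, 9.9, 10.0, 10.1, 10.2, 10.3, 10.3, 10.4, 10.5, 10.6, 10.6, 10.7, 10.8.
Count below 9.6: L = 4; count equal: E = 1; n = 19.
Percentile rank = 100·(4 + 0.5·1)/19 = 100·4.5/19 = 23.68.

23.7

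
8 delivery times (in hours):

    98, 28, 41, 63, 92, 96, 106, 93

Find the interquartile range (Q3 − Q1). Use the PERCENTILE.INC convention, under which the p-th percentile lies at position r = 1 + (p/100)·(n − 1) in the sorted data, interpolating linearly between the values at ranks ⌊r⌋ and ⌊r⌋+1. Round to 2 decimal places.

Sorted: 28, 41, 63, 92, 93, 96, 98, 106.
n = 8.
P25: r = 2.75; ranks 2–3 are 41, 63; interpolating gives 57.5.
P75: r = 6.25; ranks 6–7 are 96, 98; interpolating gives 96.5.
Difference: 96.5 − 57.5 = 39.

39.00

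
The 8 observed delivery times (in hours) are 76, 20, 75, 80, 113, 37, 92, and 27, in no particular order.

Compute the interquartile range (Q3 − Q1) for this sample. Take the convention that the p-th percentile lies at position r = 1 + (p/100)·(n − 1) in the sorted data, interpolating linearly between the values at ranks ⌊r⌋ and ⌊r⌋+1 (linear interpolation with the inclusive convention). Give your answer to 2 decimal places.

48.50

Sorted: 20, 27, 37, 75, 76, 80, 92, 113.
n = 8.
P25: r = 2.75; ranks 2–3 are 27, 37; interpolating gives 34.5.
P75: r = 6.25; ranks 6–7 are 80, 92; interpolating gives 83.
Difference: 83 − 34.5 = 48.5.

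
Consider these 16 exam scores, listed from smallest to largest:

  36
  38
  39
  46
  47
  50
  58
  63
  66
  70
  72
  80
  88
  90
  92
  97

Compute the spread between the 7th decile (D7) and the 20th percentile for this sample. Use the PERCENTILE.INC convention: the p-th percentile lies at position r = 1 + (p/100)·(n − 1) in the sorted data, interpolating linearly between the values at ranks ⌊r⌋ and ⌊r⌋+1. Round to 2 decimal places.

n = 16.
P20: r = 4 (integer) → 46.
P70: r = 11.5; ranks 11–12 are 72, 80; interpolating gives 76.
Difference: 76 − 46 = 30.

30.00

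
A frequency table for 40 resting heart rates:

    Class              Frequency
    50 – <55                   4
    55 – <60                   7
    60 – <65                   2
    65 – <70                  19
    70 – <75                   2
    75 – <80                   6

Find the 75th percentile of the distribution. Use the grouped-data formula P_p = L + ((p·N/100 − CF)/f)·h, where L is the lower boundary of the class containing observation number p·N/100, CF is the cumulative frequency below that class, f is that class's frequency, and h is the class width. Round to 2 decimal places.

N = 40; target position k = 75/100 · 40 = 30.
Cumulative frequencies: 4, 11, 13, 32, 34, 40.
Observation 30 falls in the class 65 – <70.
L = 65, CF = 13, f = 19, h = 5.
P75 = 65 + ((30 − 13)/19)·5 = 65 + 4.47368 = 69.4737.

69.47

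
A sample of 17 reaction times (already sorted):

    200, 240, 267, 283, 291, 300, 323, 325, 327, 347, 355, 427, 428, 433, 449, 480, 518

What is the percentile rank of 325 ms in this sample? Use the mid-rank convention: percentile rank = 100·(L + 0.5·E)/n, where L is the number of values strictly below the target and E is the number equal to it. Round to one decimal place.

Count below 325: L = 7; count equal: E = 1; n = 17.
Percentile rank = 100·(7 + 0.5·1)/17 = 100·7.5/17 = 44.12.

44.1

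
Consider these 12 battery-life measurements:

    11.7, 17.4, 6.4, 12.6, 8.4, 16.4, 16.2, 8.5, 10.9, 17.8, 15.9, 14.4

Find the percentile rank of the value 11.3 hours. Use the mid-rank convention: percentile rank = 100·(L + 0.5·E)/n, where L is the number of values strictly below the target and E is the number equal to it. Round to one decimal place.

Sorted: 6.4, 8.4, 8.5, 10.9, 11.7, 12.6, 14.4, 15.9, 16.2, 16.4, 17.4, 17.8.
Count below 11.3: L = 4; count equal: E = 0; n = 12.
Percentile rank = 100·(4 + 0.5·0)/12 = 100·4/12 = 33.33.

33.3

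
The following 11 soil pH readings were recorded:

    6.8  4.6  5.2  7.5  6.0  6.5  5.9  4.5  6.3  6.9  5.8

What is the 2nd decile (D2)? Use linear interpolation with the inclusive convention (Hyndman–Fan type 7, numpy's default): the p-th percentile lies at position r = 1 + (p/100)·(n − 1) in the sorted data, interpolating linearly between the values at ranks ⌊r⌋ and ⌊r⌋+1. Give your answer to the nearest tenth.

5.2

Sorted: 4.5, 4.6, 5.2, 5.8, 5.9, 6.0, 6.3, 6.5, 6.8, 6.9, 7.5.
n = 11.
r = 1 + (20/100)·(11 − 1) = 1 + 2 = 3.
r is an integer, so P20 is the value at rank 3: 5.2.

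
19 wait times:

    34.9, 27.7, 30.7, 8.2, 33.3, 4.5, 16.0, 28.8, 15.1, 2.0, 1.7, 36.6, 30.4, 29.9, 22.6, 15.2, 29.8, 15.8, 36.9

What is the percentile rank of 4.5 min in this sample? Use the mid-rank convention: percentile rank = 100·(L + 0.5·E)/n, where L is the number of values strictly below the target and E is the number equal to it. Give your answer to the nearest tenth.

13.2

Sorted: 1.7, 2.0, 4.5, 8.2, 15.1, 15.2, 15.8, 16.0, 22.6, 27.7, 28.8, 29.8, 29.9, 30.4, 30.7, 33.3, 34.9, 36.6, 36.9.
Count below 4.5: L = 2; count equal: E = 1; n = 19.
Percentile rank = 100·(2 + 0.5·1)/19 = 100·2.5/19 = 13.16.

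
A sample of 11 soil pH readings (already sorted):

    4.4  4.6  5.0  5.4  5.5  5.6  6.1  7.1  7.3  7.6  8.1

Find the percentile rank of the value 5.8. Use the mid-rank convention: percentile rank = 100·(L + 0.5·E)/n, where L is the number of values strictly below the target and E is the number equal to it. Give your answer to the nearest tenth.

Count below 5.8: L = 6; count equal: E = 0; n = 11.
Percentile rank = 100·(6 + 0.5·0)/11 = 100·6/11 = 54.55.

54.5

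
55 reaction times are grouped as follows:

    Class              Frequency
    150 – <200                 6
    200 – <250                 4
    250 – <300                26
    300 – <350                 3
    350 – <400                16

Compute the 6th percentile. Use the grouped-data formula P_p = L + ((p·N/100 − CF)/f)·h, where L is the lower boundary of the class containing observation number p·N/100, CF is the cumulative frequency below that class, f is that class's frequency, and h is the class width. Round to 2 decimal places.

N = 55; target position k = 6/100 · 55 = 3.3.
Cumulative frequencies: 6, 10, 36, 39, 55.
Observation 3.3 falls in the class 150 – <200.
L = 150, CF = 0, f = 6, h = 50.
P6 = 150 + ((3.3 − 0)/6)·50 = 150 + 27.5 = 177.5.

177.50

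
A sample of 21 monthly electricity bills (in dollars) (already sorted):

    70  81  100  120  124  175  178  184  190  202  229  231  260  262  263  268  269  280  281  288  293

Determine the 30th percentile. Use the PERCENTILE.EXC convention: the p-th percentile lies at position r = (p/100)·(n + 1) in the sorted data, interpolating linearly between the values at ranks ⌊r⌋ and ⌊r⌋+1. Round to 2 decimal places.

n = 21.
r = (30/100)·(21 + 1) = 6.6.
Rank 6 is 175 and rank 7 is 178.
Interpolate: 175 + 0.6·(178 − 175) = 175 + 0.6·3 = 176.8.

176.80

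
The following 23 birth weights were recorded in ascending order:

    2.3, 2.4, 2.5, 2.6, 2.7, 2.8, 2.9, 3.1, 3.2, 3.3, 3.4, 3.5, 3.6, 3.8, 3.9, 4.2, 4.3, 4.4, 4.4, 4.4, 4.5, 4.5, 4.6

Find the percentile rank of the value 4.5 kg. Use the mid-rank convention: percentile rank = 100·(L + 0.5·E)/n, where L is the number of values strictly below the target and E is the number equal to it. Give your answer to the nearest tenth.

Count below 4.5: L = 20; count equal: E = 2; n = 23.
Percentile rank = 100·(20 + 0.5·2)/23 = 100·21/23 = 91.3.

91.3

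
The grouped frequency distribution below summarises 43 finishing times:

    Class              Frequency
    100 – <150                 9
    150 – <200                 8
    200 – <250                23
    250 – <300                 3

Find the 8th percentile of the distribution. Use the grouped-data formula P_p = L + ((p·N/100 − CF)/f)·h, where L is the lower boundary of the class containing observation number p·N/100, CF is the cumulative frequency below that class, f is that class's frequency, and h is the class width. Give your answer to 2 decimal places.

119.11

N = 43; target position k = 8/100 · 43 = 3.44.
Cumulative frequencies: 9, 17, 40, 43.
Observation 3.44 falls in the class 100 – <150.
L = 100, CF = 0, f = 9, h = 50.
P8 = 100 + ((3.44 − 0)/9)·50 = 100 + 19.1111 = 119.111.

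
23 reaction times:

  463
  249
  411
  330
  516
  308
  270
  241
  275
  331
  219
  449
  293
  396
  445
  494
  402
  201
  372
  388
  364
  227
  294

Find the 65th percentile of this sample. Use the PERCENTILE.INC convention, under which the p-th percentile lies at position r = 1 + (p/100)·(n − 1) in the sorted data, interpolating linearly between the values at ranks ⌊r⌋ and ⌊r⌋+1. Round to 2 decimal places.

Sorted: 201, 219, 227, 241, 249, 270, 275, 293, 294, 308, 330, 331, 364, 372, 388, 396, 402, 411, 445, 449, 463, 494, 516.
n = 23.
r = 1 + (65/100)·(23 − 1) = 1 + 14.3 = 15.3.
Rank 15 is 388 and rank 16 is 396.
Interpolate: 388 + 0.3·(396 − 388) = 388 + 0.3·8 = 390.4.

390.40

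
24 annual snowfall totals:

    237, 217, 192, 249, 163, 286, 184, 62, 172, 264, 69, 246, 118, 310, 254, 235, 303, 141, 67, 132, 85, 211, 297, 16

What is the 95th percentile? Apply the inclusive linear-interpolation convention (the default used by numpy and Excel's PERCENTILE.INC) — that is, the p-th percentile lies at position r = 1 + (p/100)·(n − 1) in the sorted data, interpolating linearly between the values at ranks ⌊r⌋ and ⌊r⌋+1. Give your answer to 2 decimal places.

302.10

Sorted: 16, 62, 67, 69, 85, 118, 132, 141, 163, 172, 184, 192, 211, 217, 235, 237, 246, 249, 254, 264, 286, 297, 303, 310.
n = 24.
r = 1 + (95/100)·(24 − 1) = 1 + 21.85 = 22.85.
Rank 22 is 297 and rank 23 is 303.
Interpolate: 297 + 0.85·(303 − 297) = 297 + 0.85·6 = 302.1.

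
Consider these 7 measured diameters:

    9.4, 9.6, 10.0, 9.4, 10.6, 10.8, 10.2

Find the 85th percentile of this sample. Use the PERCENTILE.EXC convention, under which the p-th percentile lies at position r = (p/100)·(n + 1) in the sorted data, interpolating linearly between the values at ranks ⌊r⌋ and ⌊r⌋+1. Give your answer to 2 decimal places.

Sorted: 9.4, 9.4, 9.6, 10.0, 10.2, 10.6, 10.8.
n = 7.
r = (85/100)·(7 + 1) = 6.8.
Rank 6 is 10.6 and rank 7 is 10.8.
Interpolate: 10.6 + 0.8·(10.8 − 10.6) = 10.6 + 0.8·0.2 = 10.76.

10.76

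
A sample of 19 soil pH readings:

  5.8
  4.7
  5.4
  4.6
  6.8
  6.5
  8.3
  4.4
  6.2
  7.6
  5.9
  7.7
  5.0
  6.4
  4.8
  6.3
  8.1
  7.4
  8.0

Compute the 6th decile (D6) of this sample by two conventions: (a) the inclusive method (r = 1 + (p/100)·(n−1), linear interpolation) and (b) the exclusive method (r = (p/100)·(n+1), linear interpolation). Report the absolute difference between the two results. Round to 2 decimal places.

0.02

Sorted: 4.4, 4.6, 4.7, 4.8, 5.0, 5.4, 5.8, 5.9, 6.2, 6.3, 6.4, 6.5, 6.8, 7.4, 7.6, 7.7, 8.0, 8.1, 8.3.
n = 19.
(a) r = 11.8; between ranks 11 (6.4) and 12 (6.5): 6.48.
(b) r = 12 → value at rank 12 = 6.5.
|6.48 − 6.5| = 0.02.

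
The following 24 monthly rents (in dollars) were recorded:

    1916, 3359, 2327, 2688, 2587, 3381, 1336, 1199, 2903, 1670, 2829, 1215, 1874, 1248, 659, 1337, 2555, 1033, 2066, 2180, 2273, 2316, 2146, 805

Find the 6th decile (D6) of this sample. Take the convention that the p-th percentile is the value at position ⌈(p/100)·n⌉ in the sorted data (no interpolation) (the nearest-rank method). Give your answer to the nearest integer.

Sorted: 659, 805, 1033, 1199, 1215, 1248, 1336, 1337, 1670, 1874, 1916, 2066, 2146, 2180, 2273, 2316, 2327, 2555, 2587, 2688, 2829, 2903, 3359, 3381.
n = 24.
Position = ⌈60/100 · 24⌉ = ⌈14.4⌉ = 15.
The value at rank 15 is 2273.

2273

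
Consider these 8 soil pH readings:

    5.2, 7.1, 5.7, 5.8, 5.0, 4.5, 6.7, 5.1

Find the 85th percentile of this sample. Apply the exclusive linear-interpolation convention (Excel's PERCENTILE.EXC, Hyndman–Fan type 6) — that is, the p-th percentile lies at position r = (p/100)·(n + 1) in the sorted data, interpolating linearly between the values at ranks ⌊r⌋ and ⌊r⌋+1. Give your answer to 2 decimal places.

Sorted: 4.5, 5.0, 5.1, 5.2, 5.7, 5.8, 6.7, 7.1.
n = 8.
r = (85/100)·(8 + 1) = 7.65.
Rank 7 is 6.7 and rank 8 is 7.1.
Interpolate: 6.7 + 0.65·(7.1 − 6.7) = 6.7 + 0.65·0.4 = 6.96.

6.96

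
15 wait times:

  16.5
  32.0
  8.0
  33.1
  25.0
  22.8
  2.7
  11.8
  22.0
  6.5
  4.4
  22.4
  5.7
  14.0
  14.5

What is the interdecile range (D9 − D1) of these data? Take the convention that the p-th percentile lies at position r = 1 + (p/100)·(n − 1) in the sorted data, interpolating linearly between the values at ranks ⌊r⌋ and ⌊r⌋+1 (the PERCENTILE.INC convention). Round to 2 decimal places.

Sorted: 2.7, 4.4, 5.7, 6.5, 8.0, 11.8, 14.0, 14.5, 16.5, 22.0, 22.4, 22.8, 25.0, 32.0, 33.1.
n = 15.
P10: r = 2.4; ranks 2–3 are 4.4, 5.7; interpolating gives 4.92.
P90: r = 13.6; ranks 13–14 are 25.0, 32.0; interpolating gives 29.2.
Difference: 29.2 − 4.92 = 24.28.

24.28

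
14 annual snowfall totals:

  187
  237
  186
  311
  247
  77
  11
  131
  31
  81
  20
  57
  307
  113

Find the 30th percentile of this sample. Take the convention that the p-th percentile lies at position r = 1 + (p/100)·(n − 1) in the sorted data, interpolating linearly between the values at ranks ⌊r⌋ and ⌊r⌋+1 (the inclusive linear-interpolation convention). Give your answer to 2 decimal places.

Sorted: 11, 20, 31, 57, 77, 81, 113, 131, 186, 187, 237, 247, 307, 311.
n = 14.
r = 1 + (30/100)·(14 − 1) = 1 + 3.9 = 4.9.
Rank 4 is 57 and rank 5 is 77.
Interpolate: 57 + 0.9·(77 − 57) = 57 + 0.9·20 = 75.

75.00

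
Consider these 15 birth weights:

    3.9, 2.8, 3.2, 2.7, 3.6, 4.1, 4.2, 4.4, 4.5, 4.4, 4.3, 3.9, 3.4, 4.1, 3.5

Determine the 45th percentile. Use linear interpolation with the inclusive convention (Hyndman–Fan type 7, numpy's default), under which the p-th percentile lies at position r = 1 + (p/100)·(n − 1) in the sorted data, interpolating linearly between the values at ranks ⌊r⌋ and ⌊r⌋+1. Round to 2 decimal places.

3.90

Sorted: 2.7, 2.8, 3.2, 3.4, 3.5, 3.6, 3.9, 3.9, 4.1, 4.1, 4.2, 4.3, 4.4, 4.4, 4.5.
n = 15.
r = 1 + (45/100)·(15 − 1) = 1 + 6.3 = 7.3.
Rank 7 is 3.9 and rank 8 is 3.9.
Interpolate: 3.9 + 0.3·(3.9 − 3.9) = 3.9 + 0.3·0 = 3.9.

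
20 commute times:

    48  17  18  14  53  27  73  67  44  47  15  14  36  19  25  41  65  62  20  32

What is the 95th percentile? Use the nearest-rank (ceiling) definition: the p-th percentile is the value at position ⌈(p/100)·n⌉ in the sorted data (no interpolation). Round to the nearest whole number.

Sorted: 14, 14, 15, 17, 18, 19, 20, 25, 27, 32, 36, 41, 44, 47, 48, 53, 62, 65, 67, 73.
n = 20.
Position = ⌈95/100 · 20⌉ = ⌈19⌉ = 19.
The value at rank 19 is 67.

67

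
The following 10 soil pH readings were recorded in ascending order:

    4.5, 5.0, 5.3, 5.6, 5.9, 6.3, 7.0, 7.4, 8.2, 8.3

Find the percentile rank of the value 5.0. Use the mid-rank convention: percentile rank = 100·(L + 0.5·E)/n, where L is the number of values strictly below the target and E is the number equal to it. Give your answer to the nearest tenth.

15.0

Count below 5.0: L = 1; count equal: E = 1; n = 10.
Percentile rank = 100·(1 + 0.5·1)/10 = 100·1.5/10 = 15.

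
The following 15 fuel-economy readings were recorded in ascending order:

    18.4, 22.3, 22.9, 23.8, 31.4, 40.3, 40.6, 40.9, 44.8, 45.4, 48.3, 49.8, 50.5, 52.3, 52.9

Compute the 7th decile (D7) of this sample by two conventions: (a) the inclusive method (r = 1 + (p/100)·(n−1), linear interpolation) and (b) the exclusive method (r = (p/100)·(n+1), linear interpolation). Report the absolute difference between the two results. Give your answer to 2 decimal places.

n = 15.
(a) r = 10.8; between ranks 10 (45.4) and 11 (48.3): 47.72.
(b) r = 11.2; between ranks 11 (48.3) and 12 (49.8): 48.6.
|47.72 − 48.6| = 0.88.

0.88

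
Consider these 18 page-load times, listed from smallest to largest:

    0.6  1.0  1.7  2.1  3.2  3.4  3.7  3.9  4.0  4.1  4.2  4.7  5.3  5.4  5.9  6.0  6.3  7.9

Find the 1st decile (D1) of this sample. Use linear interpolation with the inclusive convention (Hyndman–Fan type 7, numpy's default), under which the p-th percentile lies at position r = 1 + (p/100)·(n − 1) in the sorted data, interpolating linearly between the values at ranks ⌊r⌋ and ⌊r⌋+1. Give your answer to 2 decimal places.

n = 18.
r = 1 + (10/100)·(18 − 1) = 1 + 1.7 = 2.7.
Rank 2 is 1.0 and rank 3 is 1.7.
Interpolate: 1.0 + 0.7·(1.7 − 1.0) = 1.0 + 0.7·0.7 = 1.49.

1.49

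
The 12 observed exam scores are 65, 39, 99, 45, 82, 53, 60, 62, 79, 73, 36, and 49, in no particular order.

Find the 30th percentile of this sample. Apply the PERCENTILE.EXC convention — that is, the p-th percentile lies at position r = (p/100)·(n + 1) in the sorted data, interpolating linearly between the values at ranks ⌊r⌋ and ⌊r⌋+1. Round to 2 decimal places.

48.60

Sorted: 36, 39, 45, 49, 53, 60, 62, 65, 73, 79, 82, 99.
n = 12.
r = (30/100)·(12 + 1) = 3.9.
Rank 3 is 45 and rank 4 is 49.
Interpolate: 45 + 0.9·(49 − 45) = 45 + 0.9·4 = 48.6.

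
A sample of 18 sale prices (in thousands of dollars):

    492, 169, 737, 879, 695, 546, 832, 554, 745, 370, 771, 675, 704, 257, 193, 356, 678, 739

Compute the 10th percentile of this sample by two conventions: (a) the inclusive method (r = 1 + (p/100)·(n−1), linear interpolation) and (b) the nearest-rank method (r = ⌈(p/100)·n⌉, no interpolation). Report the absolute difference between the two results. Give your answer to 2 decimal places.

Sorted: 169, 193, 257, 356, 370, 492, 546, 554, 675, 678, 695, 704, 737, 739, 745, 771, 832, 879.
n = 18.
(a) r = 2.7; between ranks 2 (193) and 3 (257): 237.8.
(b) the nearest-rank method: rank 2 → 193.
|237.8 − 193| = 44.8.

44.80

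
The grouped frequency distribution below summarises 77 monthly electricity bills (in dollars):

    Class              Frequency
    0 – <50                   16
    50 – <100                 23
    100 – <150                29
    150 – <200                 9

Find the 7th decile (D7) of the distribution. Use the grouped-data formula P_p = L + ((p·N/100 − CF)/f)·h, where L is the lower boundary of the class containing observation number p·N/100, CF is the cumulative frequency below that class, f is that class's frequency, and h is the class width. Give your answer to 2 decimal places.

N = 77; target position k = 70/100 · 77 = 53.9.
Cumulative frequencies: 16, 39, 68, 77.
Observation 53.9 falls in the class 100 – <150.
L = 100, CF = 39, f = 29, h = 50.
P70 = 100 + ((53.9 − 39)/29)·50 = 100 + 25.6897 = 125.69.

125.69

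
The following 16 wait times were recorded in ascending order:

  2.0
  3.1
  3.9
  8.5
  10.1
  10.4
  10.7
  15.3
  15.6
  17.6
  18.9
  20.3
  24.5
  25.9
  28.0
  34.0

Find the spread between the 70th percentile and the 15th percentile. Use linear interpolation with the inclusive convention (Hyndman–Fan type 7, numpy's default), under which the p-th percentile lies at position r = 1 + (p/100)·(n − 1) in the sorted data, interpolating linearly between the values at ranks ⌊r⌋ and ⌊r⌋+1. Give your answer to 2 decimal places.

14.55

n = 16.
P15: r = 3.25; ranks 3–4 are 3.9, 8.5; interpolating gives 5.05.
P70: r = 11.5; ranks 11–12 are 18.9, 20.3; interpolating gives 19.6.
Difference: 19.6 − 5.05 = 14.55.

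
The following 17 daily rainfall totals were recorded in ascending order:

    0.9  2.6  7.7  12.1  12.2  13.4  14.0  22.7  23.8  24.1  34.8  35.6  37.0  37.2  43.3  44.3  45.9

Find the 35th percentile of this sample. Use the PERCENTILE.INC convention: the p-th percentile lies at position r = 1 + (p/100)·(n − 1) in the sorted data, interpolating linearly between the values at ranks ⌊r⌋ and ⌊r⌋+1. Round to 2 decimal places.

n = 17.
r = 1 + (35/100)·(17 − 1) = 1 + 5.6 = 6.6.
Rank 6 is 13.4 and rank 7 is 14.0.
Interpolate: 13.4 + 0.6·(14.0 − 13.4) = 13.4 + 0.6·0.6 = 13.76.

13.76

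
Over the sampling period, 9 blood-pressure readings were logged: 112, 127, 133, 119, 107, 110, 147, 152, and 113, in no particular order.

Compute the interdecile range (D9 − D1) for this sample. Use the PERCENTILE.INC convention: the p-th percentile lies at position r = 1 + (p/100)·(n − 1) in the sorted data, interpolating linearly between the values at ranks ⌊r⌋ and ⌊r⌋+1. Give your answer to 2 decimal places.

38.60

Sorted: 107, 110, 112, 113, 119, 127, 133, 147, 152.
n = 9.
P10: r = 1.8; ranks 1–2 are 107, 110; interpolating gives 109.4.
P90: r = 8.2; ranks 8–9 are 147, 152; interpolating gives 148.
Difference: 148 − 109.4 = 38.6.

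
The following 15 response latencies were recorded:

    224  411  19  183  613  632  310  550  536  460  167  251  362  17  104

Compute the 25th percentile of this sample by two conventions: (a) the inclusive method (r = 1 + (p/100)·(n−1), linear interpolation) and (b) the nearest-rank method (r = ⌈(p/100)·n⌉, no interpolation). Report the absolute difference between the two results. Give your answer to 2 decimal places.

8.00

Sorted: 17, 19, 104, 167, 183, 224, 251, 310, 362, 411, 460, 536, 550, 613, 632.
n = 15.
(a) r = 4.5; between ranks 4 (167) and 5 (183): 175.
(b) the nearest-rank method: rank 4 → 167.
|175 − 167| = 8.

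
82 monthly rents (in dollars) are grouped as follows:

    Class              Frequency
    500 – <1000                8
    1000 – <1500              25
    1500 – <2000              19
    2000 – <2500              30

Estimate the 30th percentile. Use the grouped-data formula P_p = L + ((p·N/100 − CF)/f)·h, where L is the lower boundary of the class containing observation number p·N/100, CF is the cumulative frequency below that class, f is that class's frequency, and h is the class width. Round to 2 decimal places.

N = 82; target position k = 30/100 · 82 = 24.6.
Cumulative frequencies: 8, 33, 52, 82.
Observation 24.6 falls in the class 1000 – <1500.
L = 1000, CF = 8, f = 25, h = 500.
P30 = 1000 + ((24.6 − 8)/25)·500 = 1000 + 332 = 1332.

1332.00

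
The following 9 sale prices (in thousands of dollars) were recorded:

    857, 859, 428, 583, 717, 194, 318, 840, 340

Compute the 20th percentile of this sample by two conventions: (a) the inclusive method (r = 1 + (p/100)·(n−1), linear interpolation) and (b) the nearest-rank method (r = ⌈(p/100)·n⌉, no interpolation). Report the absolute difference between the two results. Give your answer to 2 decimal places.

Sorted: 194, 318, 340, 428, 583, 717, 840, 857, 859.
n = 9.
(a) r = 2.6; between ranks 2 (318) and 3 (340): 331.2.
(b) the nearest-rank method: rank 2 → 318.
|331.2 − 318| = 13.2.

13.20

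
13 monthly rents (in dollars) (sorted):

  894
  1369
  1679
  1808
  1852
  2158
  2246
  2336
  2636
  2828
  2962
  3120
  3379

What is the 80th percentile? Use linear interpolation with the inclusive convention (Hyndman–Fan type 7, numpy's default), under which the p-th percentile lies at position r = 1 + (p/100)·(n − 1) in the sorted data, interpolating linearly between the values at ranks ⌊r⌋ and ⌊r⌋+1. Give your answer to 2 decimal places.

2908.40

n = 13.
r = 1 + (80/100)·(13 − 1) = 1 + 9.6 = 10.6.
Rank 10 is 2828 and rank 11 is 2962.
Interpolate: 2828 + 0.6·(2962 − 2828) = 2828 + 0.6·134 = 2908.4.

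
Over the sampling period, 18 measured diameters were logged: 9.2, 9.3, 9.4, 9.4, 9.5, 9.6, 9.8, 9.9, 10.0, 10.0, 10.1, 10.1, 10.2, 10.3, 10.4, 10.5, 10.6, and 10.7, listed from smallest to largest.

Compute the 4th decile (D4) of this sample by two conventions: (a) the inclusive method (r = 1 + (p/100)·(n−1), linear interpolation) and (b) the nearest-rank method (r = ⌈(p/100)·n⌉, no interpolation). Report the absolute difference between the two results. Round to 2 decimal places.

0.02

n = 18.
(a) r = 7.8; between ranks 7 (9.8) and 8 (9.9): 9.88.
(b) the nearest-rank method: rank 8 → 9.9.
|9.88 − 9.9| = 0.02.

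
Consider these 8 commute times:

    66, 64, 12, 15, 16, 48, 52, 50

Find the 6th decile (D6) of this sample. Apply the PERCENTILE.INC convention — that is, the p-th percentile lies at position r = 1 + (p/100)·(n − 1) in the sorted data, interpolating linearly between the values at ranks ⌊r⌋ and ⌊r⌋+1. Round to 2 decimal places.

50.40

Sorted: 12, 15, 16, 48, 50, 52, 64, 66.
n = 8.
r = 1 + (60/100)·(8 − 1) = 1 + 4.2 = 5.2.
Rank 5 is 50 and rank 6 is 52.
Interpolate: 50 + 0.2·(52 − 50) = 50 + 0.2·2 = 50.4.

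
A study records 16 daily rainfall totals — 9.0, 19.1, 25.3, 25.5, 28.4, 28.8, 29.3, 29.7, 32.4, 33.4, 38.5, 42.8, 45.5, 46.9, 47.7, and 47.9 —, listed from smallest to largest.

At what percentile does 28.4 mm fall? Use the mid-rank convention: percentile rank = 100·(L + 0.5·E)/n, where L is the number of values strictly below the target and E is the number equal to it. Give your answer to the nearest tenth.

28.1

Count below 28.4: L = 4; count equal: E = 1; n = 16.
Percentile rank = 100·(4 + 0.5·1)/16 = 100·4.5/16 = 28.12.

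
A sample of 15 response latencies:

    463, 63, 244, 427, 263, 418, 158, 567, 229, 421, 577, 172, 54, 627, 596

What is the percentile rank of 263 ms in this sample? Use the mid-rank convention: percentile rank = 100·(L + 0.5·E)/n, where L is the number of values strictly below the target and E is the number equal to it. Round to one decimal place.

43.3

Sorted: 54, 63, 158, 172, 229, 244, 263, 418, 421, 427, 463, 567, 577, 596, 627.
Count below 263: L = 6; count equal: E = 1; n = 15.
Percentile rank = 100·(6 + 0.5·1)/15 = 100·6.5/15 = 43.33.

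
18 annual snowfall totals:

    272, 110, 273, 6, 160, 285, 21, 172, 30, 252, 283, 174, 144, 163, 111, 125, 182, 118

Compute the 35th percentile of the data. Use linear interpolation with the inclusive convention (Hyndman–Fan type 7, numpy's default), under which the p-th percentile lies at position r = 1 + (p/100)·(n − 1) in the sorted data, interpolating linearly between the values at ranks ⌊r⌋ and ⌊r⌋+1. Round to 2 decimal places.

Sorted: 6, 21, 30, 110, 111, 118, 125, 144, 160, 163, 172, 174, 182, 252, 272, 273, 283, 285.
n = 18.
r = 1 + (35/100)·(18 − 1) = 1 + 5.95 = 6.95.
Rank 6 is 118 and rank 7 is 125.
Interpolate: 118 + 0.95·(125 − 118) = 118 + 0.95·7 = 124.65.

124.65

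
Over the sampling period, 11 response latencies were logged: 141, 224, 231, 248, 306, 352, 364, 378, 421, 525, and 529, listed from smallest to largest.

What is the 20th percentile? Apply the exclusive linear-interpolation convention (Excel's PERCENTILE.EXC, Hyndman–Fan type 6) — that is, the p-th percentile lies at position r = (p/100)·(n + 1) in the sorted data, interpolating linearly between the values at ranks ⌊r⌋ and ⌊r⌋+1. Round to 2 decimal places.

n = 11.
r = (20/100)·(11 + 1) = 2.4.
Rank 2 is 224 and rank 3 is 231.
Interpolate: 224 + 0.4·(231 − 224) = 224 + 0.4·7 = 226.8.

226.80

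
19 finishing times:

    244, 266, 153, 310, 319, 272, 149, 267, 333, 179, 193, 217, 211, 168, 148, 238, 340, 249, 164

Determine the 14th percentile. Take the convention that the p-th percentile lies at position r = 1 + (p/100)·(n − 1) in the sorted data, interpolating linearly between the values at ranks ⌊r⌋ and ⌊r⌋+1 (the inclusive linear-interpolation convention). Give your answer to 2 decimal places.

158.72

Sorted: 148, 149, 153, 164, 168, 179, 193, 211, 217, 238, 244, 249, 266, 267, 272, 310, 319, 333, 340.
n = 19.
r = 1 + (14/100)·(19 − 1) = 1 + 2.52 = 3.52.
Rank 3 is 153 and rank 4 is 164.
Interpolate: 153 + 0.52·(164 − 153) = 153 + 0.52·11 = 158.72.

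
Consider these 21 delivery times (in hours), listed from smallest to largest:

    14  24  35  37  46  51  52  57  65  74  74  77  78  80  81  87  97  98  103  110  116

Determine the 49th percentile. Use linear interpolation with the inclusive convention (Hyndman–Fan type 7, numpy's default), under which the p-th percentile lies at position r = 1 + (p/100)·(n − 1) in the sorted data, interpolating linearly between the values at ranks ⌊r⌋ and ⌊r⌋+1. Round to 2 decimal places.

74.00

n = 21.
r = 1 + (49/100)·(21 − 1) = 1 + 9.8 = 10.8.
Rank 10 is 74 and rank 11 is 74.
Interpolate: 74 + 0.8·(74 − 74) = 74 + 0.8·0 = 74.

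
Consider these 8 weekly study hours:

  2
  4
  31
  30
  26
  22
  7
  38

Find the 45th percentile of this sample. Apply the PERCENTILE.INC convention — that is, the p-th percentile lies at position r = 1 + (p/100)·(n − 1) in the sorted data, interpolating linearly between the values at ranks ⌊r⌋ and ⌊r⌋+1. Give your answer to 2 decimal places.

Sorted: 2, 4, 7, 22, 26, 30, 31, 38.
n = 8.
r = 1 + (45/100)·(8 − 1) = 1 + 3.15 = 4.15.
Rank 4 is 22 and rank 5 is 26.
Interpolate: 22 + 0.15·(26 − 22) = 22 + 0.15·4 = 22.6.

22.60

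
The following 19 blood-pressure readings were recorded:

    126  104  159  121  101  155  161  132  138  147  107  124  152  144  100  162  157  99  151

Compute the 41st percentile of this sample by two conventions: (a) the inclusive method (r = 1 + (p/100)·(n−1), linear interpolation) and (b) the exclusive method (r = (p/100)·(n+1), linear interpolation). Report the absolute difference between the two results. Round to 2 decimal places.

1.08

Sorted: 99, 100, 101, 104, 107, 121, 124, 126, 132, 138, 144, 147, 151, 152, 155, 157, 159, 161, 162.
n = 19.
(a) r = 8.38; between ranks 8 (126) and 9 (132): 128.28.
(b) r = 8.2; between ranks 8 (126) and 9 (132): 127.2.
|128.28 − 127.2| = 1.08.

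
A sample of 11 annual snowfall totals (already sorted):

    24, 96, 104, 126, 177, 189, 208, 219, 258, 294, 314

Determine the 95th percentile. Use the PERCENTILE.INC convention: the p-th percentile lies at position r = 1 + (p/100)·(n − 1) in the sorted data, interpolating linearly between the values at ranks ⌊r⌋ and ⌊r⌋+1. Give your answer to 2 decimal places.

304.00

n = 11.
r = 1 + (95/100)·(11 − 1) = 1 + 9.5 = 10.5.
Rank 10 is 294 and rank 11 is 314.
Interpolate: 294 + 0.5·(314 − 294) = 294 + 0.5·20 = 304.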